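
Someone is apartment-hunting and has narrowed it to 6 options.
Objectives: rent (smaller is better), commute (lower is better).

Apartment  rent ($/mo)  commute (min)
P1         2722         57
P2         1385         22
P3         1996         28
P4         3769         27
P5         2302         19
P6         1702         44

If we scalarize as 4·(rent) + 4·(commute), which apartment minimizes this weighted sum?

P1: 4·2722 + 4·57 = 11116
P2: 4·1385 + 4·22 = 5628
P3: 4·1996 + 4·28 = 8096
P4: 4·3769 + 4·27 = 15184
P5: 4·2302 + 4·19 = 9284
P6: 4·1702 + 4·44 = 6984
Lowest: P2 at 5628.

P2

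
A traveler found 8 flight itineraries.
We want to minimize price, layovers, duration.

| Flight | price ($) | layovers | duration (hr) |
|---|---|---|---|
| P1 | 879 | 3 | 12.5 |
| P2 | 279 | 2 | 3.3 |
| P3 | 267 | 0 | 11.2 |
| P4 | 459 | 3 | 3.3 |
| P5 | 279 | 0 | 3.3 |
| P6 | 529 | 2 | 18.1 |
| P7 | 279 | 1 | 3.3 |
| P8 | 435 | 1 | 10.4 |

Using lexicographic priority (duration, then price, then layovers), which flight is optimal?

P5

First minimize duration: best is 3.3, kept {P2, P4, P5, P7}.
Then minimize price: best is 279, kept {P2, P5, P7}.
Then minimize layovers: best is 0, kept {P5}.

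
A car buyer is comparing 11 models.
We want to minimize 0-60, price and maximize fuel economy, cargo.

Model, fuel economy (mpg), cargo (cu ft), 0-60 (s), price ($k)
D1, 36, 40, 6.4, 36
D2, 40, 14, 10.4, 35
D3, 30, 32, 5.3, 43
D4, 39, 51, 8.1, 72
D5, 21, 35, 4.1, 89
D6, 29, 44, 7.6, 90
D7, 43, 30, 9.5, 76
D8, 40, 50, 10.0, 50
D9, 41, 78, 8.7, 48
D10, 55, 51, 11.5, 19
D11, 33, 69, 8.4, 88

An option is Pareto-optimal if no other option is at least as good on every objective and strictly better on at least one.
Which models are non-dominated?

D1, D2, D3, D4, D5, D6, D7, D9, D10, D11

D1: not dominated.
D2: not dominated.
D3: not dominated.
D4: not dominated.
D5: not dominated (best 0-60).
D6: not dominated.
D7: not dominated.
D8: dominated by D9 (fuel economy 41≥40, cargo 78≥50, 0-60 8.7≤10.0, price 48≤50).
D9: not dominated (best cargo).
D10: not dominated (best fuel economy).
D11: not dominated.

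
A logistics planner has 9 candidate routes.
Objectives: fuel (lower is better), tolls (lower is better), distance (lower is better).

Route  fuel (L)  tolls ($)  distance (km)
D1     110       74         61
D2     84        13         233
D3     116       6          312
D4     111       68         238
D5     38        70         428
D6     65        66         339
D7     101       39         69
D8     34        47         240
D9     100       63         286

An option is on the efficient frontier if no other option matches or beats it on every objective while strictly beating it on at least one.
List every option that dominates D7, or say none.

D1: worse on fuel (110 vs 101).
D2: worse on distance (233 vs 69).
D3: worse on fuel (116 vs 101).
D4: worse on fuel (111 vs 101).
D5: worse on tolls (70 vs 39).
D6: worse on tolls (66 vs 39).
D8: worse on tolls (47 vs 39).
D9: worse on tolls (63 vs 39).
No option dominates D7.

none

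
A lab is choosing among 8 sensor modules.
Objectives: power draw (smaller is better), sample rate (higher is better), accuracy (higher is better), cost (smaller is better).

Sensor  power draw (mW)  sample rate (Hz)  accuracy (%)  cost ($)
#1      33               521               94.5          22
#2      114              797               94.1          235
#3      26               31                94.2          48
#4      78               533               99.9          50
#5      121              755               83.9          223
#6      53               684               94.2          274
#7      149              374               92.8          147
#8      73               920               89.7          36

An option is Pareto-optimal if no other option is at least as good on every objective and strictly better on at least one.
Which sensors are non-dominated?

#1: not dominated (best cost).
#2: not dominated.
#3: not dominated (best power draw).
#4: not dominated (best accuracy).
#5: dominated by #8 (power draw 73≤121, sample rate 920≥755, accuracy 89.7≥83.9, cost 36≤223).
#6: not dominated.
#7: dominated by #1 (power draw 33≤149, sample rate 521≥374, accuracy 94.5≥92.8, cost 22≤147).
#8: not dominated (best sample rate).

#1, #2, #3, #4, #6, #8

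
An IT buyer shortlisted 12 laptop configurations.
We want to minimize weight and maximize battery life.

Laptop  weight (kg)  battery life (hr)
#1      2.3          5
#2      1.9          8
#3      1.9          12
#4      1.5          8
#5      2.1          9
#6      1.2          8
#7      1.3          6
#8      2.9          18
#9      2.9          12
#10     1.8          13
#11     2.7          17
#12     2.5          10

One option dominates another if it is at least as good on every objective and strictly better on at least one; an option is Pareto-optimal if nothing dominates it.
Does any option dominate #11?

No

#1: worse on battery life (5 vs 17).
#2: worse on battery life (8 vs 17).
#3: worse on battery life (12 vs 17).
#4: worse on battery life (8 vs 17).
#5: worse on battery life (9 vs 17).
#6: worse on battery life (8 vs 17).
#7: worse on battery life (6 vs 17).
#8: worse on weight (2.9 vs 2.7).
#9: worse on weight (2.9 vs 2.7).
#10: worse on battery life (13 vs 17).
#12: worse on battery life (10 vs 17).
No option is at least as good as #11 on every objective and strictly better on one.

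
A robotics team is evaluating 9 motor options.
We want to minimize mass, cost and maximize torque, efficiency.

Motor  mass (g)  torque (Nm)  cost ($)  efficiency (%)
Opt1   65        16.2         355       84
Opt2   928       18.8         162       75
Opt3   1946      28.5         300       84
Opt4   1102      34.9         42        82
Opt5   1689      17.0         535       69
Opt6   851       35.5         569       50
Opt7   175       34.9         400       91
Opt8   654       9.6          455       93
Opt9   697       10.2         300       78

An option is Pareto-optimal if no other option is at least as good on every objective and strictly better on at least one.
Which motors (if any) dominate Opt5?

Opt2: mass 928≤1689, torque 18.8≥17.0, cost 162≤535, efficiency 75≥69 — dominates Opt5.
Opt4: mass 1102≤1689, torque 34.9≥17.0, cost 42≤535, efficiency 82≥69 — dominates Opt5.
Opt7: mass 175≤1689, torque 34.9≥17.0, cost 400≤535, efficiency 91≥69 — dominates Opt5.
Others (Opt1, Opt3, Opt6, Opt8, Opt9) are each worse than Opt5 on at least one objective.

Opt2, Opt4, Opt7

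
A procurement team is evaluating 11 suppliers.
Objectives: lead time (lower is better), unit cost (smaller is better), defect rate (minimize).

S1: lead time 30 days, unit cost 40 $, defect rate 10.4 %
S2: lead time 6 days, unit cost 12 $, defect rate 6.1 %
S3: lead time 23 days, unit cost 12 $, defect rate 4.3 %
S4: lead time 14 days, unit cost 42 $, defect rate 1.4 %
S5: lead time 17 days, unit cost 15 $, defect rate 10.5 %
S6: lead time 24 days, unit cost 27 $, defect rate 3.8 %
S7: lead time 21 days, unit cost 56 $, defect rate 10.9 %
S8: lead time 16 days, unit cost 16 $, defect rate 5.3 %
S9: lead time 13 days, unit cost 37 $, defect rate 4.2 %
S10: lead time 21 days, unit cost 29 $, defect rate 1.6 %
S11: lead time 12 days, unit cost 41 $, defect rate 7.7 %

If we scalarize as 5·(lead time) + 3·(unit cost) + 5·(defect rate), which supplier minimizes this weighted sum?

S1: 5·30 + 3·40 + 5·10.4 = 322.0
S2: 5·6 + 3·12 + 5·6.1 = 96.5
S3: 5·23 + 3·12 + 5·4.3 = 172.5
S4: 5·14 + 3·42 + 5·1.4 = 203.0
S5: 5·17 + 3·15 + 5·10.5 = 182.5
S6: 5·24 + 3·27 + 5·3.8 = 220.0
S7: 5·21 + 3·56 + 5·10.9 = 327.5
S8: 5·16 + 3·16 + 5·5.3 = 154.5
S9: 5·13 + 3·37 + 5·4.2 = 197.0
S10: 5·21 + 3·29 + 5·1.6 = 200.0
S11: 5·12 + 3·41 + 5·7.7 = 221.5
Lowest: S2 at 96.5.

S2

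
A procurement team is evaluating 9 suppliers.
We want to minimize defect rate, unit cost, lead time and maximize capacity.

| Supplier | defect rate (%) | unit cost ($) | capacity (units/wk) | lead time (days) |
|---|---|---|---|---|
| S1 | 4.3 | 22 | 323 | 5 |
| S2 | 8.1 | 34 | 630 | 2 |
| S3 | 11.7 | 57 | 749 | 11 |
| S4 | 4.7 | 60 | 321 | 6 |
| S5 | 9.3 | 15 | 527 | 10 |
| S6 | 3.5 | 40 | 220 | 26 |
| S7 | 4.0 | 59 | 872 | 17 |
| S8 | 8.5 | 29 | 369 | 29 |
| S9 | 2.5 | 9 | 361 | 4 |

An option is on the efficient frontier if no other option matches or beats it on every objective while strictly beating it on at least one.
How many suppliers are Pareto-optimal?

S1: dominated by S9 (defect rate 2.5≤4.3, unit cost 9≤22, capacity 361≥323, lead time 4≤5).
S2: not dominated (best lead time).
S3: not dominated.
S4: dominated by S1 (defect rate 4.3≤4.7, unit cost 22≤60, capacity 323≥321, lead time 5≤6).
S5: not dominated.
S6: dominated by S9 (defect rate 2.5≤3.5, unit cost 9≤40, capacity 361≥220, lead time 4≤26).
S7: not dominated (best capacity).
S8: not dominated.
S9: not dominated (best defect rate).
Pareto-optimal: S2, S3, S5, S7, S8, S9 → 6.

6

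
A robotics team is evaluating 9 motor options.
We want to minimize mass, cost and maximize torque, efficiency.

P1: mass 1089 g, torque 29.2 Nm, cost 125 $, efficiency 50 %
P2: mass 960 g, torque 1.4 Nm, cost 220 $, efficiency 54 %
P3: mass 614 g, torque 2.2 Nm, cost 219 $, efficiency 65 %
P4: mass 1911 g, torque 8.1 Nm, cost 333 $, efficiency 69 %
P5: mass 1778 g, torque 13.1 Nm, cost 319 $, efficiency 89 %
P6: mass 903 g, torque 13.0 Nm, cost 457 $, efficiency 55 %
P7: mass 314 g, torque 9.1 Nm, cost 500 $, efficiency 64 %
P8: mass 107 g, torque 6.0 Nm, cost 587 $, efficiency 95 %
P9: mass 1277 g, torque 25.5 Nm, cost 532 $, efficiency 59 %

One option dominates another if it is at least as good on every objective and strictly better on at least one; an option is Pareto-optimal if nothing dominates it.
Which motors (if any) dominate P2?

P3: mass 614≤960, torque 2.2≥1.4, cost 219≤220, efficiency 65≥54 — dominates P2.
Others (P1, P4, P5, P6, P7, P8, P9) are each worse than P2 on at least one objective.

P3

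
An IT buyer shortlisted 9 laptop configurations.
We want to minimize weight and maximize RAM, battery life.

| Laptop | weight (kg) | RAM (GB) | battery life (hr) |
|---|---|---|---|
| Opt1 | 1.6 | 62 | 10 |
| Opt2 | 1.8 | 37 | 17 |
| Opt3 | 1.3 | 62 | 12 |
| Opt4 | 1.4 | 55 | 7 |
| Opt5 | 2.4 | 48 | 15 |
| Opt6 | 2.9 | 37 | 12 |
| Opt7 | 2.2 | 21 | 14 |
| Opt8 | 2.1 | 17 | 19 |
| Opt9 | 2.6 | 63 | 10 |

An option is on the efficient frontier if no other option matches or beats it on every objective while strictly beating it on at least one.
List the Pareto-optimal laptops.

Opt2, Opt3, Opt5, Opt8, Opt9

Opt1: dominated by Opt3 (weight 1.3≤1.6, RAM 62≥62, battery life 12≥10).
Opt2: not dominated.
Opt3: not dominated (best weight).
Opt4: dominated by Opt3 (weight 1.3≤1.4, RAM 62≥55, battery life 12≥7).
Opt5: not dominated.
Opt6: dominated by Opt2 (weight 1.8≤2.9, RAM 37≥37, battery life 17≥12).
Opt7: dominated by Opt2 (weight 1.8≤2.2, RAM 37≥21, battery life 17≥14).
Opt8: not dominated (best battery life).
Opt9: not dominated (best RAM).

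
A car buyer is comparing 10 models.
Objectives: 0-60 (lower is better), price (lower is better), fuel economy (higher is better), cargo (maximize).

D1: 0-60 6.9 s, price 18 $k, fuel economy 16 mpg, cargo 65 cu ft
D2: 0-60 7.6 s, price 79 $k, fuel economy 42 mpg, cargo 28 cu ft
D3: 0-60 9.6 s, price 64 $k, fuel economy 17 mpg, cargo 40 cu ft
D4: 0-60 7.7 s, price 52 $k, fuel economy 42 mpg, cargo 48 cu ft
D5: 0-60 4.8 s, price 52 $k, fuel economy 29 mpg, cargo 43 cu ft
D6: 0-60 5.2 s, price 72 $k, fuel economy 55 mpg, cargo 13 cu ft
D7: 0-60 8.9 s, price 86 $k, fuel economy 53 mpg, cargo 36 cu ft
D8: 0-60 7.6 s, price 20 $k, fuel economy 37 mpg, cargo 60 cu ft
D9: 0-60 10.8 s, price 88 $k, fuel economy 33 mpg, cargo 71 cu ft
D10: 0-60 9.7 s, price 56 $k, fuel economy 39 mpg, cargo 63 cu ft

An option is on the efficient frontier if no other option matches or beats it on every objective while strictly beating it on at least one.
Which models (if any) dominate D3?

D4: 0-60 7.7≤9.6, price 52≤64, fuel economy 42≥17, cargo 48≥40 — dominates D3.
D5: 0-60 4.8≤9.6, price 52≤64, fuel economy 29≥17, cargo 43≥40 — dominates D3.
D8: 0-60 7.6≤9.6, price 20≤64, fuel economy 37≥17, cargo 60≥40 — dominates D3.
Others (D1, D2, D6, D7, D9, D10) are each worse than D3 on at least one objective.

D4, D5, D8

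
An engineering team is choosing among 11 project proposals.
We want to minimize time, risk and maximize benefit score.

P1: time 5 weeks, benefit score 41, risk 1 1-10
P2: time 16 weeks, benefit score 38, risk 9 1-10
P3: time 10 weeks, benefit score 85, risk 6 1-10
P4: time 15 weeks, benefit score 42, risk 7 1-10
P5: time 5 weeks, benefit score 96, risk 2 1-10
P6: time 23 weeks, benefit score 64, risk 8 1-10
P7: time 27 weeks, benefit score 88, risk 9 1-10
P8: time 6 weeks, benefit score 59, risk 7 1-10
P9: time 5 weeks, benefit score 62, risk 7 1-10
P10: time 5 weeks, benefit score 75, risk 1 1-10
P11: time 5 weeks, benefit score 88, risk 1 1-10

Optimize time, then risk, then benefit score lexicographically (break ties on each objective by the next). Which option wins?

First minimize time: best is 5, kept {P1, P5, P9, P10, P11}.
Then minimize risk: best is 1, kept {P1, P10, P11}.
Then maximize benefit score: best is 88, kept {P11}.

P11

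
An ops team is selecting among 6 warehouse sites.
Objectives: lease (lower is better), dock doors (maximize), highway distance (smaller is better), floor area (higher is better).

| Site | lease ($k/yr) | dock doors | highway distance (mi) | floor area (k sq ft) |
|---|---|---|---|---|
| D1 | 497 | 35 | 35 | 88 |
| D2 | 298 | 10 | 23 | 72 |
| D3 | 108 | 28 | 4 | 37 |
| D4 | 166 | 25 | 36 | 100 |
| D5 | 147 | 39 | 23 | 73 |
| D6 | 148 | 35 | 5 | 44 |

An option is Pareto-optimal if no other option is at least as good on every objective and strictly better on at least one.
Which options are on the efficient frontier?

D1: not dominated.
D2: dominated by D5 (lease 147≤298, dock doors 39≥10, highway distance 23≤23, floor area 73≥72).
D3: not dominated (best lease).
D4: not dominated (best floor area).
D5: not dominated (best dock doors).
D6: not dominated.

D1, D3, D4, D5, D6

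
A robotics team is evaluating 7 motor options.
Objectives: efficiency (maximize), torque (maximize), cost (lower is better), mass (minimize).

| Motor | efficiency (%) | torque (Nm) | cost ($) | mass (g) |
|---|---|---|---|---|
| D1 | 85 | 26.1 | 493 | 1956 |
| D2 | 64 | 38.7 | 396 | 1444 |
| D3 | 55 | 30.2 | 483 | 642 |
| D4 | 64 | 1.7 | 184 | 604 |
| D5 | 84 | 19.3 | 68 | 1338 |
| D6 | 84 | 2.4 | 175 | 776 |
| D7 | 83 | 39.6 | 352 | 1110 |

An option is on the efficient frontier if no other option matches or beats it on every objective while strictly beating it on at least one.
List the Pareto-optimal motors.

D1, D3, D4, D5, D6, D7

D1: not dominated (best efficiency).
D2: dominated by D7 (efficiency 83≥64, torque 39.6≥38.7, cost 352≤396, mass 1110≤1444).
D3: not dominated.
D4: not dominated (best mass).
D5: not dominated (best cost).
D6: not dominated.
D7: not dominated (best torque).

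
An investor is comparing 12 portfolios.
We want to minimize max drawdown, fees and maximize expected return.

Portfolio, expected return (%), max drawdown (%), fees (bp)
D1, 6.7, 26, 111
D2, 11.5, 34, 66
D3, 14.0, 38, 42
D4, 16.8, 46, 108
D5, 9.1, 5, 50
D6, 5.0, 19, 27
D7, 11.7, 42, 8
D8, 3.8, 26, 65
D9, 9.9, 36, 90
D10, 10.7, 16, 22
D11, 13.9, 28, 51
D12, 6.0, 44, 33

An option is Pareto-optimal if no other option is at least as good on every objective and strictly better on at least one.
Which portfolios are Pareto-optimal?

D1: dominated by D5 (expected return 9.1≥6.7, max drawdown 5≤26, fees 50≤111).
D2: dominated by D11 (expected return 13.9≥11.5, max drawdown 28≤34, fees 51≤66).
D3: not dominated.
D4: not dominated (best expected return).
D5: not dominated (best max drawdown).
D6: dominated by D10 (expected return 10.7≥5.0, max drawdown 16≤19, fees 22≤27).
D7: not dominated (best fees).
D8: dominated by D5 (expected return 9.1≥3.8, max drawdown 5≤26, fees 50≤65).
D9: dominated by D2 (expected return 11.5≥9.9, max drawdown 34≤36, fees 66≤90).
D10: not dominated.
D11: not dominated.
D12: dominated by D7 (expected return 11.7≥6.0, max drawdown 42≤44, fees 8≤33).

D3, D4, D5, D7, D10, D11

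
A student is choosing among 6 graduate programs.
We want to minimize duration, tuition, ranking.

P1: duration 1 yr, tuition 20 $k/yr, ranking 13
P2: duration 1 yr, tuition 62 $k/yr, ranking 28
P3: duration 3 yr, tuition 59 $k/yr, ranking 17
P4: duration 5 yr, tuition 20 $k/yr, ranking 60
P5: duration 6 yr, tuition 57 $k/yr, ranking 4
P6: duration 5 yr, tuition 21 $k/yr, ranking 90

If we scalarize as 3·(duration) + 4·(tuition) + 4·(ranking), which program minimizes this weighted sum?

P1

P1: 3·1 + 4·20 + 4·13 = 135
P2: 3·1 + 4·62 + 4·28 = 363
P3: 3·3 + 4·59 + 4·17 = 313
P4: 3·5 + 4·20 + 4·60 = 335
P5: 3·6 + 4·57 + 4·4 = 262
P6: 3·5 + 4·21 + 4·90 = 459
Lowest: P1 at 135.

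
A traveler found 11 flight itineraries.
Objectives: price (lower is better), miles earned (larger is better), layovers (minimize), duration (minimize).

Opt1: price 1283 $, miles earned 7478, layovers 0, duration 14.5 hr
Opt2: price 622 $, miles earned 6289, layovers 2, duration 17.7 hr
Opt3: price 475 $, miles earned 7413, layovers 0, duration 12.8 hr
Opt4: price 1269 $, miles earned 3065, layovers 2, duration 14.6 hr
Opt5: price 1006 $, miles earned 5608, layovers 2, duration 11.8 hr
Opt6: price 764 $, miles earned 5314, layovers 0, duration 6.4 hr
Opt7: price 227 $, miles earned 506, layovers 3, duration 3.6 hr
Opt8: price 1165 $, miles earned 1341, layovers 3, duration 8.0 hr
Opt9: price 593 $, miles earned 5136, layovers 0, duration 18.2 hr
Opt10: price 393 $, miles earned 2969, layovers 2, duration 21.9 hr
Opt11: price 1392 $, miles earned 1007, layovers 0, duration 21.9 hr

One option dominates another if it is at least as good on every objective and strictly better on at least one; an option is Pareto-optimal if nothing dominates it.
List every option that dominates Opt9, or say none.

Opt3

Opt3: price 475≤593, miles earned 7413≥5136, layovers 0≤0, duration 12.8≤18.2 — dominates Opt9.
Others (Opt1, Opt2, Opt4, Opt5, Opt6, Opt7, Opt8, Opt10, Opt11) are each worse than Opt9 on at least one objective.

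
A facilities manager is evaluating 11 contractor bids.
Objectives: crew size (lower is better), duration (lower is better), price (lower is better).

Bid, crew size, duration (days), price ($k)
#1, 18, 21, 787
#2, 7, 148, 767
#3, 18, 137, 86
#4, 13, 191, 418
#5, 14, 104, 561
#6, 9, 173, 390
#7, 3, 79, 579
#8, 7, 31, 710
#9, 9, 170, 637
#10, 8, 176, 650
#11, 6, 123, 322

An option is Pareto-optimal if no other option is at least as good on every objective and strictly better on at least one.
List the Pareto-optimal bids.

#1: not dominated (best duration).
#2: dominated by #7 (crew size 3≤7, duration 79≤148, price 579≤767).
#3: not dominated (best price).
#4: dominated by #6 (crew size 9≤13, duration 173≤191, price 390≤418).
#5: not dominated.
#6: dominated by #11 (crew size 6≤9, duration 123≤173, price 322≤390).
#7: not dominated (best crew size).
#8: not dominated.
#9: dominated by #7 (crew size 3≤9, duration 79≤170, price 579≤637).
#10: dominated by #7 (crew size 3≤8, duration 79≤176, price 579≤650).
#11: not dominated.

#1, #3, #5, #7, #8, #11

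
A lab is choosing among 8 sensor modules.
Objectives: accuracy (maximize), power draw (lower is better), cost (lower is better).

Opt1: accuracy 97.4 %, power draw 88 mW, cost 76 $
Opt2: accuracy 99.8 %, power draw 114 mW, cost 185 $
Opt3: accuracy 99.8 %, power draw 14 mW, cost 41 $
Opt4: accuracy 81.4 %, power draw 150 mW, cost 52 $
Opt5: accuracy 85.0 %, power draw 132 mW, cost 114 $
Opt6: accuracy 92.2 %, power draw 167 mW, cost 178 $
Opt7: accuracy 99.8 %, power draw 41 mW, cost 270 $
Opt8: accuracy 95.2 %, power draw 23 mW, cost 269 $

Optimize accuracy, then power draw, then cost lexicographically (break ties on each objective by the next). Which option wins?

Opt3

First maximize accuracy: best is 99.8, kept {Opt2, Opt3, Opt7}.
Then minimize power draw: best is 14, kept {Opt3}.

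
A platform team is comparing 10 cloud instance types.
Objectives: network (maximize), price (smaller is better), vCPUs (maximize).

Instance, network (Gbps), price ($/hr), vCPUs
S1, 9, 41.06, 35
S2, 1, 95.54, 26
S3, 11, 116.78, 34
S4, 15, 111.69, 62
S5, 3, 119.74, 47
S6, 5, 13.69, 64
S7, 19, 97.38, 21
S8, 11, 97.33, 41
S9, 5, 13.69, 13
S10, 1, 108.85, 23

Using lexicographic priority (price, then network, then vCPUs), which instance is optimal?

S6

First minimize price: best is 13.69, kept {S6, S9}.
Then maximize network: best is 5, kept {S6, S9}.
Then maximize vCPUs: best is 64, kept {S6}.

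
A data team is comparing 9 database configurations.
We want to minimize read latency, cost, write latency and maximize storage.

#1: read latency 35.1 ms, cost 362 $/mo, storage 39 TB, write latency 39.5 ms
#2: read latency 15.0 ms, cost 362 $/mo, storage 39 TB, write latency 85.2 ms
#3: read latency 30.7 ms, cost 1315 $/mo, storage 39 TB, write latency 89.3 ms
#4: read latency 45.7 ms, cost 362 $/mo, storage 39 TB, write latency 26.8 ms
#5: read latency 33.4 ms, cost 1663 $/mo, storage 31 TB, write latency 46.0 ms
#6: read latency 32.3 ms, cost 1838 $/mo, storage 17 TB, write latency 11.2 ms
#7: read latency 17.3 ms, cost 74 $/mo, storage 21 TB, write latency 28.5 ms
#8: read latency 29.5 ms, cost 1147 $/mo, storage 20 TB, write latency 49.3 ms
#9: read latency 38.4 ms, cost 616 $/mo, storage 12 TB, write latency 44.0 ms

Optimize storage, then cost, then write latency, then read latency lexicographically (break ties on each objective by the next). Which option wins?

#4

First maximize storage: best is 39, kept {#1, #2, #3, #4}.
Then minimize cost: best is 362, kept {#1, #2, #4}.
Then minimize write latency: best is 26.8, kept {#4}.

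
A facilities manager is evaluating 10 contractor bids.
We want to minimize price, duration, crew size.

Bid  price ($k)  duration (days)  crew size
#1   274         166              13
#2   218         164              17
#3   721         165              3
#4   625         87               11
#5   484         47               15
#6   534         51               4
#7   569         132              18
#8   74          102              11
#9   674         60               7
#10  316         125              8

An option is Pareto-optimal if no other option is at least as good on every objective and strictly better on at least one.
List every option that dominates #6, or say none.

none

#1: worse on duration (166 vs 51).
#2: worse on duration (164 vs 51).
#3: worse on price (721 vs 534).
#4: worse on price (625 vs 534).
#5: worse on crew size (15 vs 4).
#7: worse on price (569 vs 534).
#8: worse on duration (102 vs 51).
#9: worse on price (674 vs 534).
#10: worse on duration (125 vs 51).
No option dominates #6.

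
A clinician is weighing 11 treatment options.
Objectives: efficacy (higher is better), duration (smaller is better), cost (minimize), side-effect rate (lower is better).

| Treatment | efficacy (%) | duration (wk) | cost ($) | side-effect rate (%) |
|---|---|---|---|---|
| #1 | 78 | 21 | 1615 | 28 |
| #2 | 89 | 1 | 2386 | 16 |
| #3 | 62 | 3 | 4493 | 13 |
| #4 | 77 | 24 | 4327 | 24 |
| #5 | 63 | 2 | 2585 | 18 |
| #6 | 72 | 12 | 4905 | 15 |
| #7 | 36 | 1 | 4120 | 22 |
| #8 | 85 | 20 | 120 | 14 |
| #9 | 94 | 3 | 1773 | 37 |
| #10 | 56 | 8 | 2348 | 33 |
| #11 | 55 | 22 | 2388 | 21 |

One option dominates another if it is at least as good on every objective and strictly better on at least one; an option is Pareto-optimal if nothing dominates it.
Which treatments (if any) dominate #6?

none

#1: worse on duration (21 vs 12).
#2: worse on side-effect rate (16 vs 15).
#3: worse on efficacy (62 vs 72).
#4: worse on duration (24 vs 12).
#5: worse on efficacy (63 vs 72).
#7: worse on efficacy (36 vs 72).
#8: worse on duration (20 vs 12).
#9: worse on side-effect rate (37 vs 15).
#10: worse on efficacy (56 vs 72).
#11: worse on efficacy (55 vs 72).
No option dominates #6.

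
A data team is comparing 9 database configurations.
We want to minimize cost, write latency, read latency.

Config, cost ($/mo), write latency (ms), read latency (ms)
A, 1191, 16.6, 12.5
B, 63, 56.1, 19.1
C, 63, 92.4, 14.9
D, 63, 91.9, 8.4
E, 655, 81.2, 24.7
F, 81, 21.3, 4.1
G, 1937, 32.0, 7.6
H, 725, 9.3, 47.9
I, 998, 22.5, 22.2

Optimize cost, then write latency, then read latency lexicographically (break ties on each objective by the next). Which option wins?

First minimize cost: best is 63, kept {B, C, D}.
Then minimize write latency: best is 56.1, kept {B}.

B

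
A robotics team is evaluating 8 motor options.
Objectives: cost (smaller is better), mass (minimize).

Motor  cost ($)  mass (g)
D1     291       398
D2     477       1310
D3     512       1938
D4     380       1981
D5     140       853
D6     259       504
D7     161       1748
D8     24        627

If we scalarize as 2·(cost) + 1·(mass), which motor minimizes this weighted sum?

D8

D1: 2·291 + 1·398 = 980
D2: 2·477 + 1·1310 = 2264
D3: 2·512 + 1·1938 = 2962
D4: 2·380 + 1·1981 = 2741
D5: 2·140 + 1·853 = 1133
D6: 2·259 + 1·504 = 1022
D7: 2·161 + 1·1748 = 2070
D8: 2·24 + 1·627 = 675
Lowest: D8 at 675.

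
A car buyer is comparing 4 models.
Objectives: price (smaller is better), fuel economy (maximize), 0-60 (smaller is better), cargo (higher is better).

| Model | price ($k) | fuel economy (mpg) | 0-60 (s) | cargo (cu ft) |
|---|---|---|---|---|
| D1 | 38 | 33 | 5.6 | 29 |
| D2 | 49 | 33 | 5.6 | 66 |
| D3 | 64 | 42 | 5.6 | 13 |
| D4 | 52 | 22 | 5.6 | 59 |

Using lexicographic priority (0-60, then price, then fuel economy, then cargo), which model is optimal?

First minimize 0-60: best is 5.6, kept {D1, D2, D3, D4}.
Then minimize price: best is 38, kept {D1}.

D1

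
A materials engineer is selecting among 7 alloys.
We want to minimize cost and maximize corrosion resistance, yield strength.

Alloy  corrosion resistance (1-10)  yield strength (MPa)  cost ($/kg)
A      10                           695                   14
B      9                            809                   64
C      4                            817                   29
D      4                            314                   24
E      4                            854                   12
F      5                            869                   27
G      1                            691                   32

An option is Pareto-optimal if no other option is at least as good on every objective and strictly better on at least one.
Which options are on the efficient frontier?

A: not dominated (best corrosion resistance).
B: not dominated.
C: dominated by E (corrosion resistance 4≥4, yield strength 854≥817, cost 12≤29).
D: dominated by A (corrosion resistance 10≥4, yield strength 695≥314, cost 14≤24).
E: not dominated (best cost).
F: not dominated (best yield strength).
G: dominated by A (corrosion resistance 10≥1, yield strength 695≥691, cost 14≤32).

A, B, E, F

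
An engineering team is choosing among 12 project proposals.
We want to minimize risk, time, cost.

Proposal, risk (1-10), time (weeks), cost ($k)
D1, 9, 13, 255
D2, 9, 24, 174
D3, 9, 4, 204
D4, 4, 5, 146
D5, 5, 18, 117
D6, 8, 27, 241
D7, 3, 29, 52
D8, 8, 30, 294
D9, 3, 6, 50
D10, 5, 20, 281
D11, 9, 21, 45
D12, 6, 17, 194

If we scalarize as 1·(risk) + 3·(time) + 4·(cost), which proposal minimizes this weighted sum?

D1: 1·9 + 3·13 + 4·255 = 1068
D2: 1·9 + 3·24 + 4·174 = 777
D3: 1·9 + 3·4 + 4·204 = 837
D4: 1·4 + 3·5 + 4·146 = 603
D5: 1·5 + 3·18 + 4·117 = 527
D6: 1·8 + 3·27 + 4·241 = 1053
D7: 1·3 + 3·29 + 4·52 = 298
D8: 1·8 + 3·30 + 4·294 = 1274
D9: 1·3 + 3·6 + 4·50 = 221
D10: 1·5 + 3·20 + 4·281 = 1189
D11: 1·9 + 3·21 + 4·45 = 252
D12: 1·6 + 3·17 + 4·194 = 833
Lowest: D9 at 221.

D9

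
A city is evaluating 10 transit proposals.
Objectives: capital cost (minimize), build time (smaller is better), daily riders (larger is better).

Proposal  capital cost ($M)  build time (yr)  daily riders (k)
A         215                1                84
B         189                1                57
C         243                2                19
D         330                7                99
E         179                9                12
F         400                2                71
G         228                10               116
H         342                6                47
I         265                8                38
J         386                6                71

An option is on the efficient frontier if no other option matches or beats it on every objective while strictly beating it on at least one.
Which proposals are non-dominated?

A: not dominated.
B: not dominated.
C: dominated by A (capital cost 215≤243, build time 1≤2, daily riders 84≥19).
D: not dominated.
E: not dominated (best capital cost).
F: dominated by A (capital cost 215≤400, build time 1≤2, daily riders 84≥71).
G: not dominated (best daily riders).
H: dominated by A (capital cost 215≤342, build time 1≤6, daily riders 84≥47).
I: dominated by A (capital cost 215≤265, build time 1≤8, daily riders 84≥38).
J: dominated by A (capital cost 215≤386, build time 1≤6, daily riders 84≥71).

A, B, D, E, G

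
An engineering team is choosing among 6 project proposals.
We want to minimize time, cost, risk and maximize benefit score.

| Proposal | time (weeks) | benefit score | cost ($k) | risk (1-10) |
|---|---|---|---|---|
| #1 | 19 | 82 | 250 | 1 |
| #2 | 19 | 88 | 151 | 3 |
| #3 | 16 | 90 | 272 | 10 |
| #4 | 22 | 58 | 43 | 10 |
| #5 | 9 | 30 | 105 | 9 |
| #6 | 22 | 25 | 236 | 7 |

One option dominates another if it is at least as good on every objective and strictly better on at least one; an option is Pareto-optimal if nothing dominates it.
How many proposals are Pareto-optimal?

5

#1: not dominated (best risk).
#2: not dominated.
#3: not dominated (best benefit score).
#4: not dominated (best cost).
#5: not dominated (best time).
#6: dominated by #2 (time 19≤22, benefit score 88≥25, cost 151≤236, risk 3≤7).
Pareto-optimal: #1, #2, #3, #4, #5 → 5.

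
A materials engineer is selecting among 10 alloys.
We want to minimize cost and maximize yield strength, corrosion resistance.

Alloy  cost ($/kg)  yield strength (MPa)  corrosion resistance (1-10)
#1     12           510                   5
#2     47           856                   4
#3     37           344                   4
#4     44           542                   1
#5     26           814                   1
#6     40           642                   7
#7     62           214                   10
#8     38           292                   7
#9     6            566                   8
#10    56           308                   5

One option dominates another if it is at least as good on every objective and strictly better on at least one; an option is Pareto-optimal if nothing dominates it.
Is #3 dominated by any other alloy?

#1 vs #3: cost 12≤37, yield strength 510≥344, corrosion resistance 5≥4 — #1 is at least as good on every objective and strictly better on at least one, so #1 dominates #3.

Yes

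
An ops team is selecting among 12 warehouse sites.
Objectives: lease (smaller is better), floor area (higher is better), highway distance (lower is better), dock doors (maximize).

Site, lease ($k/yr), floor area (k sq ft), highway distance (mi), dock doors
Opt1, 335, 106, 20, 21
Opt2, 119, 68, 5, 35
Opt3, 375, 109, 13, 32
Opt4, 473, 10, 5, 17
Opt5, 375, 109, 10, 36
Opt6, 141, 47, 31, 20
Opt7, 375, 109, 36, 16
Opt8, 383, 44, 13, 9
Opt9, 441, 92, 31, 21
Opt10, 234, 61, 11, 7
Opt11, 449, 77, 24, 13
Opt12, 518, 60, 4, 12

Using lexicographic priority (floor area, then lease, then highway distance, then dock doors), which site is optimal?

First maximize floor area: best is 109, kept {Opt3, Opt5, Opt7}.
Then minimize lease: best is 375, kept {Opt3, Opt5, Opt7}.
Then minimize highway distance: best is 10, kept {Opt5}.

Opt5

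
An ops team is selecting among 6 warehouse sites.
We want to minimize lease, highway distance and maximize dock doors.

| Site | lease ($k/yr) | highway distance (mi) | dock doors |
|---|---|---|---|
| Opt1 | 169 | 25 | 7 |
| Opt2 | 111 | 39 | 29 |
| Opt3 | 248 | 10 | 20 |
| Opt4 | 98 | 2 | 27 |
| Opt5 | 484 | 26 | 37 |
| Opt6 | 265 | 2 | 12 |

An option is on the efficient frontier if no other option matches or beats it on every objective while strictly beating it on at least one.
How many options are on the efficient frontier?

3

Opt1: dominated by Opt4 (lease 98≤169, highway distance 2≤25, dock doors 27≥7).
Opt2: not dominated.
Opt3: dominated by Opt4 (lease 98≤248, highway distance 2≤10, dock doors 27≥20).
Opt4: not dominated (best lease).
Opt5: not dominated (best dock doors).
Opt6: dominated by Opt4 (lease 98≤265, highway distance 2≤2, dock doors 27≥12).
Pareto-optimal: Opt2, Opt4, Opt5 → 3.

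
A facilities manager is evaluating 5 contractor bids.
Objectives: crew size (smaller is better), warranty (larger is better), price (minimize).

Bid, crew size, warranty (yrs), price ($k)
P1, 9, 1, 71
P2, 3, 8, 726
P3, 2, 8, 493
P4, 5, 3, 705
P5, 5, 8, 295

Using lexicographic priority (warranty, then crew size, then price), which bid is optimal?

P3

First maximize warranty: best is 8, kept {P2, P3, P5}.
Then minimize crew size: best is 2, kept {P3}.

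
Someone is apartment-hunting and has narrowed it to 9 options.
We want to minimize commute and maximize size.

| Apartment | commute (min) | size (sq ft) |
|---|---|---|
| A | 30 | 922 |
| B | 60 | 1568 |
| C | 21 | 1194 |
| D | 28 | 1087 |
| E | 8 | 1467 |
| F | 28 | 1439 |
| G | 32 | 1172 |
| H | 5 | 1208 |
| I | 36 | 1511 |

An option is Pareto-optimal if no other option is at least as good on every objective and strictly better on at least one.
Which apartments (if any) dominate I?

none

A: worse on size (922 vs 1511).
B: worse on commute (60 vs 36).
C: worse on size (1194 vs 1511).
D: worse on size (1087 vs 1511).
E: worse on size (1467 vs 1511).
F: worse on size (1439 vs 1511).
G: worse on size (1172 vs 1511).
H: worse on size (1208 vs 1511).
No option dominates I.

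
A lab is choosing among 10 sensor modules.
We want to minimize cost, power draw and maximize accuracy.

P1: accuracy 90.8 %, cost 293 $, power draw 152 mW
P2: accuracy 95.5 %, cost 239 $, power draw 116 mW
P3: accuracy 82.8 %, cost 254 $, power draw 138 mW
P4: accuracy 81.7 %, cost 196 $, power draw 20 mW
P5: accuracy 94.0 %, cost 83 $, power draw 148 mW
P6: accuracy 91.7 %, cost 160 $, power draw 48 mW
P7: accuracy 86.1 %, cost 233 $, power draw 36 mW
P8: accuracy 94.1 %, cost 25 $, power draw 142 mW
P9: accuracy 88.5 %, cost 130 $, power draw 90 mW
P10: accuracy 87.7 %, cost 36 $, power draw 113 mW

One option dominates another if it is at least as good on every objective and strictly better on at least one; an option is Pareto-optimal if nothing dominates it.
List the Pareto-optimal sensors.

P1: dominated by P2 (accuracy 95.5≥90.8, cost 239≤293, power draw 116≤152).
P2: not dominated (best accuracy).
P3: dominated by P2 (accuracy 95.5≥82.8, cost 239≤254, power draw 116≤138).
P4: not dominated (best power draw).
P5: dominated by P8 (accuracy 94.1≥94.0, cost 25≤83, power draw 142≤148).
P6: not dominated.
P7: not dominated.
P8: not dominated (best cost).
P9: not dominated.
P10: not dominated.

P2, P4, P6, P7, P8, P9, P10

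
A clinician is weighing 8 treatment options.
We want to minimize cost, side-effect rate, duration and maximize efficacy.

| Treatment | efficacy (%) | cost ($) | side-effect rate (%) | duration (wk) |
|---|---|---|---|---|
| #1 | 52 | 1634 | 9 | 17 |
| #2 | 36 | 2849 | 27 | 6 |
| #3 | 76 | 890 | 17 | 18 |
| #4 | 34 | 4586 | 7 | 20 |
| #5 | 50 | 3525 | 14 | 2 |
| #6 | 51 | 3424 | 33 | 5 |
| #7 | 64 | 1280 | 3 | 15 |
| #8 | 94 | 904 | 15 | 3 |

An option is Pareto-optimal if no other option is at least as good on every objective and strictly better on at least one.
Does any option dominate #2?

#8 vs #2: efficacy 94≥36, cost 904≤2849, side-effect rate 15≤27, duration 3≤6 — #8 is at least as good on every objective and strictly better on at least one, so #8 dominates #2.

Yes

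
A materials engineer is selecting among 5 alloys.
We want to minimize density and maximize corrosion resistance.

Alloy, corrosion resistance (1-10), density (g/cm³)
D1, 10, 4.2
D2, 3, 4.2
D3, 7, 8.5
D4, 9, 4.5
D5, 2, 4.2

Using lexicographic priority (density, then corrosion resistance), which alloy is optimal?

D1

First minimize density: best is 4.2, kept {D1, D2, D5}.
Then maximize corrosion resistance: best is 10, kept {D1}.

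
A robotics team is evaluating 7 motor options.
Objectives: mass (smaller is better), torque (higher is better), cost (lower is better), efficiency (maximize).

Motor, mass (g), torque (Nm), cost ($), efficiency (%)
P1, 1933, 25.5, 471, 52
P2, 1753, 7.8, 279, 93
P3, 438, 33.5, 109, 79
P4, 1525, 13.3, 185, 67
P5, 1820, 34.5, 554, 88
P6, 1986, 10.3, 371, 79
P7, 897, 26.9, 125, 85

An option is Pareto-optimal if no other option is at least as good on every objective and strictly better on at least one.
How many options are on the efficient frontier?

P1: dominated by P3 (mass 438≤1933, torque 33.5≥25.5, cost 109≤471, efficiency 79≥52).
P2: not dominated (best efficiency).
P3: not dominated (best mass).
P4: dominated by P3 (mass 438≤1525, torque 33.5≥13.3, cost 109≤185, efficiency 79≥67).
P5: not dominated (best torque).
P6: dominated by P3 (mass 438≤1986, torque 33.5≥10.3, cost 109≤371, efficiency 79≥79).
P7: not dominated.
Pareto-optimal: P2, P3, P5, P7 → 4.

4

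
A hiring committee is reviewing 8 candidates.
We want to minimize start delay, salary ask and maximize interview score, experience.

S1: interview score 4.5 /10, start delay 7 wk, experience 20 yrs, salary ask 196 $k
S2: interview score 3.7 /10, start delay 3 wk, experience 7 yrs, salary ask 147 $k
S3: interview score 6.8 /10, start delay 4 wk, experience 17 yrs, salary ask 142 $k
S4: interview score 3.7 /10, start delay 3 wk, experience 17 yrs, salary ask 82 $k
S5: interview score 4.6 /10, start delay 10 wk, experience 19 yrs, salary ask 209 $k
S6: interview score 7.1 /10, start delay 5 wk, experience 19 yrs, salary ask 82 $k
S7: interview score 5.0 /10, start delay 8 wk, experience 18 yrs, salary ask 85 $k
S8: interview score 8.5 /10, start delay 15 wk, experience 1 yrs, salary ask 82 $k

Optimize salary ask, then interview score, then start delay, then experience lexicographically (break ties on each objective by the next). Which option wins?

S8

First minimize salary ask: best is 82, kept {S4, S6, S8}.
Then maximize interview score: best is 8.5, kept {S8}.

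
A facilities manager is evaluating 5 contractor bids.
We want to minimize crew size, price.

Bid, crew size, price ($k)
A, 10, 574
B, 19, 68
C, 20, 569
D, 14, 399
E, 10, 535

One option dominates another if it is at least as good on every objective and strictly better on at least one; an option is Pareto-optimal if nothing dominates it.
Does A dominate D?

No

A vs D: A is worse on price (574 vs 399), so it does not dominate D.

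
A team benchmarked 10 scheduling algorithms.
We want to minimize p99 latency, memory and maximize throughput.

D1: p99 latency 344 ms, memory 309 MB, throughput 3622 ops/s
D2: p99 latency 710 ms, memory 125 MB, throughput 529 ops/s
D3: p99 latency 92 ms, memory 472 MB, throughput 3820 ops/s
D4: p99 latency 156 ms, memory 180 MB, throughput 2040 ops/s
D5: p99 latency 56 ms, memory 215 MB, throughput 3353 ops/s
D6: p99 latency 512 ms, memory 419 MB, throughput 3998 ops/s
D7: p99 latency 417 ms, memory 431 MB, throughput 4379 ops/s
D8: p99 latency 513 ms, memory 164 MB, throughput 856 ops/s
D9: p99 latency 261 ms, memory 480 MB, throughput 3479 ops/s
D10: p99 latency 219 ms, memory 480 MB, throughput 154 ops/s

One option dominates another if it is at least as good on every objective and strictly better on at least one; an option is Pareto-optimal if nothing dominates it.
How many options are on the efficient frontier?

D1: not dominated.
D2: not dominated (best memory).
D3: not dominated.
D4: not dominated.
D5: not dominated (best p99 latency).
D6: not dominated.
D7: not dominated (best throughput).
D8: not dominated.
D9: dominated by D3 (p99 latency 92≤261, memory 472≤480, throughput 3820≥3479).
D10: dominated by D3 (p99 latency 92≤219, memory 472≤480, throughput 3820≥154).
Pareto-optimal: D1, D2, D3, D4, D5, D6, D7, D8 → 8.

8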